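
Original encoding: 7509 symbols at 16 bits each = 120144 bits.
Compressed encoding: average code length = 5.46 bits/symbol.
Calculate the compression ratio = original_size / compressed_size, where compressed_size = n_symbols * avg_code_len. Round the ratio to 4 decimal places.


original_size = n_symbols * orig_bits = 7509 * 16 = 120144 bits
compressed_size = n_symbols * avg_code_len = 7509 * 5.46 = 40999.14 bits
ratio = original_size / compressed_size = 120144 / 40999.14 = 2.9304

Compression ratio = 2.9304


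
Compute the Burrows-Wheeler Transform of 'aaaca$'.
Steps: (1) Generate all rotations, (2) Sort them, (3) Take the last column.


Rotations (sorted):
  0: $aaaca -> last char: a
  1: a$aaac -> last char: c
  2: aaaca$ -> last char: $
  3: aaca$a -> last char: a
  4: aca$aa -> last char: a
  5: ca$aaa -> last char: a


BWT = ac$aaa


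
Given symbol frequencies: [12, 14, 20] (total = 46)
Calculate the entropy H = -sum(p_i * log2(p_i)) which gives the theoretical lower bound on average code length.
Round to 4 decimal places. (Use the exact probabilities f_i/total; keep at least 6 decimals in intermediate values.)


Per-symbol terms -p_i * log2(p_i) with p_i = f_i/46:
  p = 12/46 = 0.260870: log2(p) = -1.938599, -p*log2(p) = 0.505722
  p = 14/46 = 0.304348: log2(p) = -1.716207, -p*log2(p) = 0.522324
  p = 20/46 = 0.434783: log2(p) = -1.201634, -p*log2(p) = 0.522450
H = 0.505722 + 0.522324 + 0.522450 = 1.550496

H = 1.5505 bits/symbol


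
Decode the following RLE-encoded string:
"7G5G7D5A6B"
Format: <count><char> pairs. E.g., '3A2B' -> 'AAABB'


Expanding each <count><char> pair:
  7G -> 'GGGGGGG'
  5G -> 'GGGGG'
  7D -> 'DDDDDDD'
  5A -> 'AAAAA'
  6B -> 'BBBBBB'

Decoded = GGGGGGGGGGGGDDDDDDDAAAAABBBBBB


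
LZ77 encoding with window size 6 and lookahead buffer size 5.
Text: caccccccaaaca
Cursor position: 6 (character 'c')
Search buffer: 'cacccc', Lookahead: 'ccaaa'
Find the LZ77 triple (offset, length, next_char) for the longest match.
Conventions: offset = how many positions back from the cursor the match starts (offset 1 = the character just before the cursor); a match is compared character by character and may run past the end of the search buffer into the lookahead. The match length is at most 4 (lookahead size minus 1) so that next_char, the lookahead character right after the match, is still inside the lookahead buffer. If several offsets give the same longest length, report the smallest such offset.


Try each offset into the search buffer:
  offset=1 (pos 5, char 'c'): match length 2
  offset=2 (pos 4, char 'c'): match length 2
  offset=3 (pos 3, char 'c'): match length 2
  offset=4 (pos 2, char 'c'): match length 2
  offset=5 (pos 1, char 'a'): match length 0
  offset=6 (pos 0, char 'c'): match length 1
Longest match has length 2, found at offsets 1, 2, 3, 4; take the smallest, offset 1.
next_char = character at position 6 + 2 = 8 -> 'a'

Best match: offset=1, length=2 (matching 'cc' starting at position 5)
LZ77 triple: (1, 2, 'a')


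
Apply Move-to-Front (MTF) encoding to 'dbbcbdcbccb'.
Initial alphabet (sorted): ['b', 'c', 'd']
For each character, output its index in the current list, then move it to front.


MTF encoding:
'd': index 2 in ['b', 'c', 'd'] -> ['d', 'b', 'c']
'b': index 1 in ['d', 'b', 'c'] -> ['b', 'd', 'c']
'b': index 0 in ['b', 'd', 'c'] -> ['b', 'd', 'c']
'c': index 2 in ['b', 'd', 'c'] -> ['c', 'b', 'd']
'b': index 1 in ['c', 'b', 'd'] -> ['b', 'c', 'd']
'd': index 2 in ['b', 'c', 'd'] -> ['d', 'b', 'c']
'c': index 2 in ['d', 'b', 'c'] -> ['c', 'd', 'b']
'b': index 2 in ['c', 'd', 'b'] -> ['b', 'c', 'd']
'c': index 1 in ['b', 'c', 'd'] -> ['c', 'b', 'd']
'c': index 0 in ['c', 'b', 'd'] -> ['c', 'b', 'd']
'b': index 1 in ['c', 'b', 'd'] -> ['b', 'c', 'd']


Output: [2, 1, 0, 2, 1, 2, 2, 2, 1, 0, 1]


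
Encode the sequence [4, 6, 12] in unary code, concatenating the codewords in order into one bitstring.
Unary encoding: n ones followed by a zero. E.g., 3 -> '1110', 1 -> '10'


Encode each number as n ones followed by a terminating 0:
  4 -> 11110 (5 bits)
  6 -> 1111110 (7 bits)
  12 -> 1111111111110 (13 bits)
Total length = 5 + 7 + 13 = 25 bits.

Unary([4, 6, 12]) = 1111011111101111111111110 (25 bits)


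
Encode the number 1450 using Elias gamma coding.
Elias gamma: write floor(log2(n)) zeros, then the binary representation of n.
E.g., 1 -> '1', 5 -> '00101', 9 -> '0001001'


num_bits = floor(log2(1450)) + 1 = 11
leading_zeros = num_bits - 1 = 10
binary(1450) = 10110101010

Elias gamma(1450) = '0000000000' + '10110101010' = 000000000010110101010 (21 bits)


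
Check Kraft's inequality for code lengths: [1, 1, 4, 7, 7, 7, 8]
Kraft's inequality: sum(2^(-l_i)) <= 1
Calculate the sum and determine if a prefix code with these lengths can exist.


Sum = 2^(-1) + 2^(-1) + 2^(-4) + 2^(-7) + 2^(-7) + 2^(-7) + 2^(-8)
    = 0.5 + 0.5 + 0.0625 + 0.0078125 + 0.0078125 + 0.0078125 + 0.00390625
    = 279/256 = 1.08984375
Since 1.08984375 > 1, Kraft's inequality is NOT satisfied.
A prefix code with these lengths CANNOT exist.

Kraft sum = 1.08984375. Not satisfied.


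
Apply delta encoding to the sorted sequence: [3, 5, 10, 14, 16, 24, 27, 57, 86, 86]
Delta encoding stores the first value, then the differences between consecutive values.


First value: 3
Deltas:
  5 - 3 = 2
  10 - 5 = 5
  14 - 10 = 4
  16 - 14 = 2
  24 - 16 = 8
  27 - 24 = 3
  57 - 27 = 30
  86 - 57 = 29
  86 - 86 = 0


Delta encoded: [3, 2, 5, 4, 2, 8, 3, 30, 29, 0]


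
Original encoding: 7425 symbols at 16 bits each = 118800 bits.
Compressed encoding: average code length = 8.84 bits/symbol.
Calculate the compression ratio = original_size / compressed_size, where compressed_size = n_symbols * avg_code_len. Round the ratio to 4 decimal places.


original_size = n_symbols * orig_bits = 7425 * 16 = 118800 bits
compressed_size = n_symbols * avg_code_len = 7425 * 8.84 = 65637.0 bits
ratio = original_size / compressed_size = 118800 / 65637.0 = 1.81

Compression ratio = 1.81


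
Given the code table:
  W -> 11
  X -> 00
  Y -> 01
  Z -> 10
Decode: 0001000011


Decoding:
00 -> X
01 -> Y
00 -> X
00 -> X
11 -> W


Result: XYXXW


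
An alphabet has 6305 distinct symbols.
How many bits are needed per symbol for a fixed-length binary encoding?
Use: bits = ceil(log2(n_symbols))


log2(6305) = 12.6223
Bracket: 2^12 = 4096 < 6305 <= 2^13 = 8192
So ceil(log2(6305)) = 13

bits = ceil(log2(6305)) = ceil(12.6223) = 13 bits


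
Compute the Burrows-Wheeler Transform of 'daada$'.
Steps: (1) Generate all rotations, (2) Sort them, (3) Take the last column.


Rotations (sorted):
  0: $daada -> last char: a
  1: a$daad -> last char: d
  2: aada$d -> last char: d
  3: ada$da -> last char: a
  4: da$daa -> last char: a
  5: daada$ -> last char: $


BWT = addaa$


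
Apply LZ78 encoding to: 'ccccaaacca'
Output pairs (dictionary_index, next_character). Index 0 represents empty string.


LZ78 encoding steps:
Dictionary: {0: ''}
Step 1: w='' (idx 0), next='c' -> output (0, 'c'), add 'c' as idx 1
Step 2: w='c' (idx 1), next='c' -> output (1, 'c'), add 'cc' as idx 2
Step 3: w='c' (idx 1), next='a' -> output (1, 'a'), add 'ca' as idx 3
Step 4: w='' (idx 0), next='a' -> output (0, 'a'), add 'a' as idx 4
Step 5: w='a' (idx 4), next='c' -> output (4, 'c'), add 'ac' as idx 5
Step 6: w='ca' (idx 3), end of input -> output (3, '')


Encoded: [(0, 'c'), (1, 'c'), (1, 'a'), (0, 'a'), (4, 'c'), (3, '')]


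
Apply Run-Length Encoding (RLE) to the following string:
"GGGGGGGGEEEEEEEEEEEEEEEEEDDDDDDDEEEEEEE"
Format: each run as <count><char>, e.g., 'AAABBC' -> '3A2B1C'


Scanning runs left to right:
  i=0: run of 'G' x 8 -> '8G'
  i=8: run of 'E' x 17 -> '17E'
  i=25: run of 'D' x 7 -> '7D'
  i=32: run of 'E' x 7 -> '7E'

RLE = 8G17E7D7E


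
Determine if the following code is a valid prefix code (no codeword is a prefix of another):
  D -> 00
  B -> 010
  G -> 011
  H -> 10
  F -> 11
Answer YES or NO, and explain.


Checking each pair (does one codeword prefix another?):
  D='00' vs B='010': no prefix
  D='00' vs G='011': no prefix
  D='00' vs H='10': no prefix
  D='00' vs F='11': no prefix
  B='010' vs D='00': no prefix
  B='010' vs G='011': no prefix
  B='010' vs H='10': no prefix
  B='010' vs F='11': no prefix
  G='011' vs D='00': no prefix
  G='011' vs B='010': no prefix
  G='011' vs H='10': no prefix
  G='011' vs F='11': no prefix
  H='10' vs D='00': no prefix
  H='10' vs B='010': no prefix
  H='10' vs G='011': no prefix
  H='10' vs F='11': no prefix
  F='11' vs D='00': no prefix
  F='11' vs B='010': no prefix
  F='11' vs G='011': no prefix
  F='11' vs H='10': no prefix
No violation found over all pairs.

YES -- this is a valid prefix code. No codeword is a prefix of any other codeword.


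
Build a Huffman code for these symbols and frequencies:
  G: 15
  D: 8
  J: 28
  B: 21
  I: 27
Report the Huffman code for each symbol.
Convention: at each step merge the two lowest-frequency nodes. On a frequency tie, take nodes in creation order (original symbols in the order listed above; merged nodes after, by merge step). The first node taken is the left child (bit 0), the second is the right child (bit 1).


Huffman tree construction:
Step 1: Merge D(8) + G(15) = 23
Step 2: Merge B(21) + (D+G)(23) = 44
Step 3: Merge I(27) + J(28) = 55
Step 4: Merge (B+(D+G))(44) + (I+J)(55) = 99
Read each symbol's code off the tree from the root (left child = 0, right child = 1).

Codes:
  G: 011 (length 3)
  D: 010 (length 3)
  J: 11 (length 2)
  B: 00 (length 2)
  I: 10 (length 2)
Average code length: 221/99 = 2.2323 bits/symbol


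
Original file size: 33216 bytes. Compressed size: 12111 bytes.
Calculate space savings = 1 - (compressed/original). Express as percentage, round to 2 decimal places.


ratio = compressed/original = 12111/33216 = 0.364613
savings = 1 - ratio = 1 - 0.364613 = 0.635387
as a percentage: 0.635387 * 100 = 63.54%

Space savings = 1 - 12111/33216 = 63.54%


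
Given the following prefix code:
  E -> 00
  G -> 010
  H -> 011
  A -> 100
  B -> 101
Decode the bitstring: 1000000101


Decoding step by step:
Bits 100 -> A
Bits 00 -> E
Bits 00 -> E
Bits 101 -> B


Decoded message: AEEB


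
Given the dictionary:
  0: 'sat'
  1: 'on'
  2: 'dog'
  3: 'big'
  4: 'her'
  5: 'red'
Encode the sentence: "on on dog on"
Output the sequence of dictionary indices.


Look up each word in the dictionary:
  'on' -> 1
  'on' -> 1
  'dog' -> 2
  'on' -> 1

Encoded: [1, 1, 2, 1]


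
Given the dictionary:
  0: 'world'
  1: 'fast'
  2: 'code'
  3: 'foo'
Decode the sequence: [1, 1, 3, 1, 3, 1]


Look up each index in the dictionary:
  1 -> 'fast'
  1 -> 'fast'
  3 -> 'foo'
  1 -> 'fast'
  3 -> 'foo'
  1 -> 'fast'

Decoded: "fast fast foo fast foo fast"


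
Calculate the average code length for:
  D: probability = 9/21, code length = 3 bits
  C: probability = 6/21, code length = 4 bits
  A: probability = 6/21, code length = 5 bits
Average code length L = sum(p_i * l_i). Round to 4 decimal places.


Weighted contributions p_i * l_i:
  D: (9/21) * 3 = 27/21
  C: (6/21) * 4 = 24/21
  A: (6/21) * 5 = 30/21
Sum = (27 + 24 + 30)/21 = 81/21

L = 81/21 = 3.8571 bits/symbol


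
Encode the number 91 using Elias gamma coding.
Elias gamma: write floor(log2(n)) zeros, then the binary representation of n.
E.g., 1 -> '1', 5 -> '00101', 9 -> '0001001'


num_bits = floor(log2(91)) + 1 = 7
leading_zeros = num_bits - 1 = 6
binary(91) = 1011011

Elias gamma(91) = '000000' + '1011011' = 0000001011011 (13 bits)


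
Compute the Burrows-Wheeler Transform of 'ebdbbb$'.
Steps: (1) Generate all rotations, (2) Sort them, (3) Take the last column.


Rotations (sorted):
  0: $ebdbbb -> last char: b
  1: b$ebdbb -> last char: b
  2: bb$ebdb -> last char: b
  3: bbb$ebd -> last char: d
  4: bdbbb$e -> last char: e
  5: dbbb$eb -> last char: b
  6: ebdbbb$ -> last char: $


BWT = bbbdeb$


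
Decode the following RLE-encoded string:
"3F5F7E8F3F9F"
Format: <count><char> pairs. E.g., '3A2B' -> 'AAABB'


Expanding each <count><char> pair:
  3F -> 'FFF'
  5F -> 'FFFFF'
  7E -> 'EEEEEEE'
  8F -> 'FFFFFFFF'
  3F -> 'FFF'
  9F -> 'FFFFFFFFF'

Decoded = FFFFFFFFEEEEEEEFFFFFFFFFFFFFFFFFFFF


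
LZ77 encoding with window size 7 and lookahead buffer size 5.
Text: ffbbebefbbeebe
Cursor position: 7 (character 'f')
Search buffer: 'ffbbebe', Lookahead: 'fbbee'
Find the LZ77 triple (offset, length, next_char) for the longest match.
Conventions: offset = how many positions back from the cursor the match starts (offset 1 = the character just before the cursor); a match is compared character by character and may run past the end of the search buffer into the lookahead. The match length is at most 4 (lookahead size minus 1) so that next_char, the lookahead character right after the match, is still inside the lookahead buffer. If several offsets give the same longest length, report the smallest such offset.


Try each offset into the search buffer:
  offset=1 (pos 6, char 'e'): match length 0
  offset=2 (pos 5, char 'b'): match length 0
  offset=3 (pos 4, char 'e'): match length 0
  offset=4 (pos 3, char 'b'): match length 0
  offset=5 (pos 2, char 'b'): match length 0
  offset=6 (pos 1, char 'f'): match length 4
  offset=7 (pos 0, char 'f'): match length 1
Longest match has length 4 at offset 6.
next_char = character at position 7 + 4 = 11 -> 'e'

Best match: offset=6, length=4 (matching 'fbbe' starting at position 1)
LZ77 triple: (6, 4, 'e')


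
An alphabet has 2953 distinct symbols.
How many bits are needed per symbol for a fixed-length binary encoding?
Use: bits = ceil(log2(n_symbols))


log2(2953) = 11.528
Bracket: 2^11 = 2048 < 2953 <= 2^12 = 4096
So ceil(log2(2953)) = 12

bits = ceil(log2(2953)) = ceil(11.528) = 12 bits


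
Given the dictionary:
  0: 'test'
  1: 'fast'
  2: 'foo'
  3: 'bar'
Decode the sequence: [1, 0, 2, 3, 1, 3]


Look up each index in the dictionary:
  1 -> 'fast'
  0 -> 'test'
  2 -> 'foo'
  3 -> 'bar'
  1 -> 'fast'
  3 -> 'bar'

Decoded: "fast test foo bar fast bar"


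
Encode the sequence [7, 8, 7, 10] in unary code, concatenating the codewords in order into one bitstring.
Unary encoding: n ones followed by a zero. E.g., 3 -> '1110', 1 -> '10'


Encode each number as n ones followed by a terminating 0:
  7 -> 11111110 (8 bits)
  8 -> 111111110 (9 bits)
  7 -> 11111110 (8 bits)
  10 -> 11111111110 (11 bits)
Total length = 8 + 9 + 8 + 11 = 36 bits.

Unary([7, 8, 7, 10]) = 111111101111111101111111011111111110 (36 bits)


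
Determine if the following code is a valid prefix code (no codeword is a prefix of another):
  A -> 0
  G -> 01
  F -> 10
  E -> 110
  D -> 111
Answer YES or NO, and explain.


Checking each pair (does one codeword prefix another?):
  A='0' vs G='01': prefix -- VIOLATION

NO -- this is NOT a valid prefix code. A (0) is a prefix of G (01).


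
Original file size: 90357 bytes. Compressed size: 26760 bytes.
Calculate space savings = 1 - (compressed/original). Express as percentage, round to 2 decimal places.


ratio = compressed/original = 26760/90357 = 0.296159
savings = 1 - ratio = 1 - 0.296159 = 0.703841
as a percentage: 0.703841 * 100 = 70.38%

Space savings = 1 - 26760/90357 = 70.38%


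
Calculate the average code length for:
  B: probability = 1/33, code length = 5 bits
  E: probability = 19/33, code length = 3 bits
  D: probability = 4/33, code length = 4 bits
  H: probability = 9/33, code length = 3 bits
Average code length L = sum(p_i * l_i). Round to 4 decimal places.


Weighted contributions p_i * l_i:
  B: (1/33) * 5 = 5/33
  E: (19/33) * 3 = 57/33
  D: (4/33) * 4 = 16/33
  H: (9/33) * 3 = 27/33
Sum = (5 + 57 + 16 + 27)/33 = 105/33

L = 105/33 = 3.1818 bits/symbol


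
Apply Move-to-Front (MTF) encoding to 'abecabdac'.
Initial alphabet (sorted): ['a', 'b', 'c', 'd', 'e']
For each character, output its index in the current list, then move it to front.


MTF encoding:
'a': index 0 in ['a', 'b', 'c', 'd', 'e'] -> ['a', 'b', 'c', 'd', 'e']
'b': index 1 in ['a', 'b', 'c', 'd', 'e'] -> ['b', 'a', 'c', 'd', 'e']
'e': index 4 in ['b', 'a', 'c', 'd', 'e'] -> ['e', 'b', 'a', 'c', 'd']
'c': index 3 in ['e', 'b', 'a', 'c', 'd'] -> ['c', 'e', 'b', 'a', 'd']
'a': index 3 in ['c', 'e', 'b', 'a', 'd'] -> ['a', 'c', 'e', 'b', 'd']
'b': index 3 in ['a', 'c', 'e', 'b', 'd'] -> ['b', 'a', 'c', 'e', 'd']
'd': index 4 in ['b', 'a', 'c', 'e', 'd'] -> ['d', 'b', 'a', 'c', 'e']
'a': index 2 in ['d', 'b', 'a', 'c', 'e'] -> ['a', 'd', 'b', 'c', 'e']
'c': index 3 in ['a', 'd', 'b', 'c', 'e'] -> ['c', 'a', 'd', 'b', 'e']


Output: [0, 1, 4, 3, 3, 3, 4, 2, 3]


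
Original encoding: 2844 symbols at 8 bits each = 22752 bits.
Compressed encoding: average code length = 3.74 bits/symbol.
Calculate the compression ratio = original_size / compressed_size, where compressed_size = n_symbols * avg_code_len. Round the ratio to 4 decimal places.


original_size = n_symbols * orig_bits = 2844 * 8 = 22752 bits
compressed_size = n_symbols * avg_code_len = 2844 * 3.74 = 10636.56 bits
ratio = original_size / compressed_size = 22752 / 10636.56 = 2.139

Compression ratio = 2.139


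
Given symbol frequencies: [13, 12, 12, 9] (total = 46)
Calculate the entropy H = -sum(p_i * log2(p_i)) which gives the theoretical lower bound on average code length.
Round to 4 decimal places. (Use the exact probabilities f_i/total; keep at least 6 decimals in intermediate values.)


Per-symbol terms -p_i * log2(p_i) with p_i = f_i/46:
  p = 13/46 = 0.282609: log2(p) = -1.823122, -p*log2(p) = 0.515230
  p = 12/46 = 0.260870: log2(p) = -1.938599, -p*log2(p) = 0.505722
  p = 12/46 = 0.260870: log2(p) = -1.938599, -p*log2(p) = 0.505722
  p = 9/46 = 0.195652: log2(p) = -2.353637, -p*log2(p) = 0.460494
H = 0.515230 + 0.505722 + 0.505722 + 0.460494 = 1.987168

H = 1.9872 bits/symbol


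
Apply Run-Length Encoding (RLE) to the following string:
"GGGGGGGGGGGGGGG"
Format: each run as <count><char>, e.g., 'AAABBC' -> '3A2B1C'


Scanning runs left to right:
  i=0: run of 'G' x 15 -> '15G'

RLE = 15G


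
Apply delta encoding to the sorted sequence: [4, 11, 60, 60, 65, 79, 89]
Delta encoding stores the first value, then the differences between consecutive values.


First value: 4
Deltas:
  11 - 4 = 7
  60 - 11 = 49
  60 - 60 = 0
  65 - 60 = 5
  79 - 65 = 14
  89 - 79 = 10


Delta encoded: [4, 7, 49, 0, 5, 14, 10]


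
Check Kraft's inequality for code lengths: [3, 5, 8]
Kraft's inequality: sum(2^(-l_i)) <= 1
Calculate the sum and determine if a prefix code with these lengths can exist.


Sum = 2^(-3) + 2^(-5) + 2^(-8)
    = 0.125 + 0.03125 + 0.00390625
    = 41/256 = 0.16015625
Since 0.16015625 <= 1, Kraft's inequality IS satisfied.
A prefix code with these lengths CAN exist.

Kraft sum = 0.16015625. Satisfied.


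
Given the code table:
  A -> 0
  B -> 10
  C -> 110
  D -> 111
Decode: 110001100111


Decoding:
110 -> C
0 -> A
0 -> A
110 -> C
0 -> A
111 -> D


Result: CAACAD


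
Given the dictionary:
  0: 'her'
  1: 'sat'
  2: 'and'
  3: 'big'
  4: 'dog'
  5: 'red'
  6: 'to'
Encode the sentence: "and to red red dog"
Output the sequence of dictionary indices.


Look up each word in the dictionary:
  'and' -> 2
  'to' -> 6
  'red' -> 5
  'red' -> 5
  'dog' -> 4

Encoded: [2, 6, 5, 5, 4]


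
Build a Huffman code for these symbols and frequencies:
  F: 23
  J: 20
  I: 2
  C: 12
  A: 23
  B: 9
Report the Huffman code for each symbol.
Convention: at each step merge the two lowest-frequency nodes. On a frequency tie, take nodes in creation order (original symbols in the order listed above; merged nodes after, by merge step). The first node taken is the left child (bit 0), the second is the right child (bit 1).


Huffman tree construction:
Step 1: Merge I(2) + B(9) = 11
Step 2: Merge (I+B)(11) + C(12) = 23
Step 3: Merge J(20) + F(23) = 43
Step 4: Merge A(23) + ((I+B)+C)(23) = 46
Step 5: Merge (J+F)(43) + (A+((I+B)+C))(46) = 89
Read each symbol's code off the tree from the root (left child = 0, right child = 1).

Codes:
  F: 01 (length 2)
  J: 00 (length 2)
  I: 1100 (length 4)
  C: 111 (length 3)
  A: 10 (length 2)
  B: 1101 (length 4)
Average code length: 212/89 = 2.3820 bits/symbol


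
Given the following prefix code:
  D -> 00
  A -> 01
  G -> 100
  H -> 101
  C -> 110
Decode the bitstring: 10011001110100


Decoding step by step:
Bits 100 -> G
Bits 110 -> C
Bits 01 -> A
Bits 110 -> C
Bits 100 -> G


Decoded message: GCACG


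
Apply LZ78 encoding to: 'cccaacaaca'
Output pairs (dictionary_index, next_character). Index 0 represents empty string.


LZ78 encoding steps:
Dictionary: {0: ''}
Step 1: w='' (idx 0), next='c' -> output (0, 'c'), add 'c' as idx 1
Step 2: w='c' (idx 1), next='c' -> output (1, 'c'), add 'cc' as idx 2
Step 3: w='' (idx 0), next='a' -> output (0, 'a'), add 'a' as idx 3
Step 4: w='a' (idx 3), next='c' -> output (3, 'c'), add 'ac' as idx 4
Step 5: w='a' (idx 3), next='a' -> output (3, 'a'), add 'aa' as idx 5
Step 6: w='c' (idx 1), next='a' -> output (1, 'a'), add 'ca' as idx 6


Encoded: [(0, 'c'), (1, 'c'), (0, 'a'), (3, 'c'), (3, 'a'), (1, 'a')]


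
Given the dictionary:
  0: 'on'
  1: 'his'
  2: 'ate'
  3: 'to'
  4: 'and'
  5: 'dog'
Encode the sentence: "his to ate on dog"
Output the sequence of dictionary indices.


Look up each word in the dictionary:
  'his' -> 1
  'to' -> 3
  'ate' -> 2
  'on' -> 0
  'dog' -> 5

Encoded: [1, 3, 2, 0, 5]


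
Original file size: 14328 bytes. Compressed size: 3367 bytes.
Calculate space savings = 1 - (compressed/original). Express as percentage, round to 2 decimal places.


ratio = compressed/original = 3367/14328 = 0.234994
savings = 1 - ratio = 1 - 0.234994 = 0.765006
as a percentage: 0.765006 * 100 = 76.5%

Space savings = 1 - 3367/14328 = 76.5%


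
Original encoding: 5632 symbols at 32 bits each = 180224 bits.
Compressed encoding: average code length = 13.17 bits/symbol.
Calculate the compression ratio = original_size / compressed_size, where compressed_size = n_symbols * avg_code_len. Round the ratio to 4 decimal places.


original_size = n_symbols * orig_bits = 5632 * 32 = 180224 bits
compressed_size = n_symbols * avg_code_len = 5632 * 13.17 = 74173.44 bits
ratio = original_size / compressed_size = 180224 / 74173.44 = 2.4298

Compression ratio = 2.4298


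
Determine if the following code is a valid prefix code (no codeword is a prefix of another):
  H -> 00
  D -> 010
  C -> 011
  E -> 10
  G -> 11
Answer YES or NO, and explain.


Checking each pair (does one codeword prefix another?):
  H='00' vs D='010': no prefix
  H='00' vs C='011': no prefix
  H='00' vs E='10': no prefix
  H='00' vs G='11': no prefix
  D='010' vs H='00': no prefix
  D='010' vs C='011': no prefix
  D='010' vs E='10': no prefix
  D='010' vs G='11': no prefix
  C='011' vs H='00': no prefix
  C='011' vs D='010': no prefix
  C='011' vs E='10': no prefix
  C='011' vs G='11': no prefix
  E='10' vs H='00': no prefix
  E='10' vs D='010': no prefix
  E='10' vs C='011': no prefix
  E='10' vs G='11': no prefix
  G='11' vs H='00': no prefix
  G='11' vs D='010': no prefix
  G='11' vs C='011': no prefix
  G='11' vs E='10': no prefix
No violation found over all pairs.

YES -- this is a valid prefix code. No codeword is a prefix of any other codeword.


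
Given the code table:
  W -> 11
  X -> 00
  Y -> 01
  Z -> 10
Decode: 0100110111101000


Decoding:
01 -> Y
00 -> X
11 -> W
01 -> Y
11 -> W
10 -> Z
10 -> Z
00 -> X


Result: YXWYWZZX


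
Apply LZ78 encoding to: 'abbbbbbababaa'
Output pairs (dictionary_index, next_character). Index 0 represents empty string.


LZ78 encoding steps:
Dictionary: {0: ''}
Step 1: w='' (idx 0), next='a' -> output (0, 'a'), add 'a' as idx 1
Step 2: w='' (idx 0), next='b' -> output (0, 'b'), add 'b' as idx 2
Step 3: w='b' (idx 2), next='b' -> output (2, 'b'), add 'bb' as idx 3
Step 4: w='bb' (idx 3), next='b' -> output (3, 'b'), add 'bbb' as idx 4
Step 5: w='a' (idx 1), next='b' -> output (1, 'b'), add 'ab' as idx 5
Step 6: w='ab' (idx 5), next='a' -> output (5, 'a'), add 'aba' as idx 6
Step 7: w='a' (idx 1), end of input -> output (1, '')


Encoded: [(0, 'a'), (0, 'b'), (2, 'b'), (3, 'b'), (1, 'b'), (5, 'a'), (1, '')]


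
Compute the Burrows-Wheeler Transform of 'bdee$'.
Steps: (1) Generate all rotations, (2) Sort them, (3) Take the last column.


Rotations (sorted):
  0: $bdee -> last char: e
  1: bdee$ -> last char: $
  2: dee$b -> last char: b
  3: e$bde -> last char: e
  4: ee$bd -> last char: d


BWT = e$bed


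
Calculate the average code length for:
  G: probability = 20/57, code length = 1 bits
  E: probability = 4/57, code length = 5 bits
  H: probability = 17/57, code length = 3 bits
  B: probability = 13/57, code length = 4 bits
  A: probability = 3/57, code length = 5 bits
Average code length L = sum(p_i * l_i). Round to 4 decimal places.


Weighted contributions p_i * l_i:
  G: (20/57) * 1 = 20/57
  E: (4/57) * 5 = 20/57
  H: (17/57) * 3 = 51/57
  B: (13/57) * 4 = 52/57
  A: (3/57) * 5 = 15/57
Sum = (20 + 20 + 51 + 52 + 15)/57 = 158/57

L = 158/57 = 2.7719 bits/symbol


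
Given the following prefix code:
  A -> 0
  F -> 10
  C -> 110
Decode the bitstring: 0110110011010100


Decoding step by step:
Bits 0 -> A
Bits 110 -> C
Bits 110 -> C
Bits 0 -> A
Bits 110 -> C
Bits 10 -> F
Bits 10 -> F
Bits 0 -> A


Decoded message: ACCACFFA


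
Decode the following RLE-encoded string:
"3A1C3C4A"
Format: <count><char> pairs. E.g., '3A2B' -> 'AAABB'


Expanding each <count><char> pair:
  3A -> 'AAA'
  1C -> 'C'
  3C -> 'CCC'
  4A -> 'AAAA'

Decoded = AAACCCCAAAA


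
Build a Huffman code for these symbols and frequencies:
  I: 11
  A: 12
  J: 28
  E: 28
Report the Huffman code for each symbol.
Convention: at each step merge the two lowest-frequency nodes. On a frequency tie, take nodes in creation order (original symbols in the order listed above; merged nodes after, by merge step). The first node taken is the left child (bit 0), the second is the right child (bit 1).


Huffman tree construction:
Step 1: Merge I(11) + A(12) = 23
Step 2: Merge (I+A)(23) + J(28) = 51
Step 3: Merge E(28) + ((I+A)+J)(51) = 79
Read each symbol's code off the tree from the root (left child = 0, right child = 1).

Codes:
  I: 100 (length 3)
  A: 101 (length 3)
  J: 11 (length 2)
  E: 0 (length 1)
Average code length: 153/79 = 1.9367 bits/symbol


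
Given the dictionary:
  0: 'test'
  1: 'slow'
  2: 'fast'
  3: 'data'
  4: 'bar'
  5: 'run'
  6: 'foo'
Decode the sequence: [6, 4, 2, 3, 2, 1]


Look up each index in the dictionary:
  6 -> 'foo'
  4 -> 'bar'
  2 -> 'fast'
  3 -> 'data'
  2 -> 'fast'
  1 -> 'slow'

Decoded: "foo bar fast data fast slow"


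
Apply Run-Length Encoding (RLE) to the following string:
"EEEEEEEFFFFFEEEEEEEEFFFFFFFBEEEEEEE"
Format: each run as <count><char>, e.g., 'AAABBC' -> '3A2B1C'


Scanning runs left to right:
  i=0: run of 'E' x 7 -> '7E'
  i=7: run of 'F' x 5 -> '5F'
  i=12: run of 'E' x 8 -> '8E'
  i=20: run of 'F' x 7 -> '7F'
  i=27: run of 'B' x 1 -> '1B'
  i=28: run of 'E' x 7 -> '7E'

RLE = 7E5F8E7F1B7E


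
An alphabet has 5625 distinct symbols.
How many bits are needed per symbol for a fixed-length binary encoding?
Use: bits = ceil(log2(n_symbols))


log2(5625) = 12.4576
Bracket: 2^12 = 4096 < 5625 <= 2^13 = 8192
So ceil(log2(5625)) = 13

bits = ceil(log2(5625)) = ceil(12.4576) = 13 bits


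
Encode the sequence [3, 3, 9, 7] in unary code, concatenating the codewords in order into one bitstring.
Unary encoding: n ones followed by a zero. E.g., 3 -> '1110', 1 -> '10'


Encode each number as n ones followed by a terminating 0:
  3 -> 1110 (4 bits)
  3 -> 1110 (4 bits)
  9 -> 1111111110 (10 bits)
  7 -> 11111110 (8 bits)
Total length = 4 + 4 + 10 + 8 = 26 bits.

Unary([3, 3, 9, 7]) = 11101110111111111011111110 (26 bits)


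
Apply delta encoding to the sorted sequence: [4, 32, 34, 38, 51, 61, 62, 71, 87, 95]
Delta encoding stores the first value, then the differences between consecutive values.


First value: 4
Deltas:
  32 - 4 = 28
  34 - 32 = 2
  38 - 34 = 4
  51 - 38 = 13
  61 - 51 = 10
  62 - 61 = 1
  71 - 62 = 9
  87 - 71 = 16
  95 - 87 = 8


Delta encoded: [4, 28, 2, 4, 13, 10, 1, 9, 16, 8]


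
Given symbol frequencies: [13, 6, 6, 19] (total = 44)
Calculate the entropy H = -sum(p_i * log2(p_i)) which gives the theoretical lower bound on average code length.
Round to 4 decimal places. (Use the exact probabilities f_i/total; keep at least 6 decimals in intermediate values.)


Per-symbol terms -p_i * log2(p_i) with p_i = f_i/44:
  p = 13/44 = 0.295455: log2(p) = -1.758992, -p*log2(p) = 0.519702
  p = 6/44 = 0.136364: log2(p) = -2.874469, -p*log2(p) = 0.391973
  p = 6/44 = 0.136364: log2(p) = -2.874469, -p*log2(p) = 0.391973
  p = 19/44 = 0.431818: log2(p) = -1.211504, -p*log2(p) = 0.523149
H = 0.519702 + 0.391973 + 0.391973 + 0.523149 = 1.826797

H = 1.8268 bits/symbol


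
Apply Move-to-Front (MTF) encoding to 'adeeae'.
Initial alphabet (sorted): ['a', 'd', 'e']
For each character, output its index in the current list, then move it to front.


MTF encoding:
'a': index 0 in ['a', 'd', 'e'] -> ['a', 'd', 'e']
'd': index 1 in ['a', 'd', 'e'] -> ['d', 'a', 'e']
'e': index 2 in ['d', 'a', 'e'] -> ['e', 'd', 'a']
'e': index 0 in ['e', 'd', 'a'] -> ['e', 'd', 'a']
'a': index 2 in ['e', 'd', 'a'] -> ['a', 'e', 'd']
'e': index 1 in ['a', 'e', 'd'] -> ['e', 'a', 'd']


Output: [0, 1, 2, 0, 2, 1]


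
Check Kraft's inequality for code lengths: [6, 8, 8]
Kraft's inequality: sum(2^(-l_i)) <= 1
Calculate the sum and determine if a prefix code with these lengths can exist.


Sum = 2^(-6) + 2^(-8) + 2^(-8)
    = 0.015625 + 0.00390625 + 0.00390625
    = 6/256 = 0.0234375
Since 0.0234375 <= 1, Kraft's inequality IS satisfied.
A prefix code with these lengths CAN exist.

Kraft sum = 0.0234375. Satisfied.


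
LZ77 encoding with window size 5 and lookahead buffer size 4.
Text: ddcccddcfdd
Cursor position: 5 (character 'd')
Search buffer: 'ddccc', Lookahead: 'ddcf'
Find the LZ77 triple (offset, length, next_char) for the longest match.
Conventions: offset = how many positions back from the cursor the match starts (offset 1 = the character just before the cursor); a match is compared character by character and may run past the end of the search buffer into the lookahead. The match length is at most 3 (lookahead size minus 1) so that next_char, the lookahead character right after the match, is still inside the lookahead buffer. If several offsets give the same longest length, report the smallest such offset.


Try each offset into the search buffer:
  offset=1 (pos 4, char 'c'): match length 0
  offset=2 (pos 3, char 'c'): match length 0
  offset=3 (pos 2, char 'c'): match length 0
  offset=4 (pos 1, char 'd'): match length 1
  offset=5 (pos 0, char 'd'): match length 3
Longest match has length 3 at offset 5.
next_char = character at position 5 + 3 = 8 -> 'f'

Best match: offset=5, length=3 (matching 'ddc' starting at position 0)
LZ77 triple: (5, 3, 'f')


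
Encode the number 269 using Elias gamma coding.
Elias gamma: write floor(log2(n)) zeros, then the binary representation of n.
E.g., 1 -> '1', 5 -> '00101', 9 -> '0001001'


num_bits = floor(log2(269)) + 1 = 9
leading_zeros = num_bits - 1 = 8
binary(269) = 100001101

Elias gamma(269) = '00000000' + '100001101' = 00000000100001101 (17 bits)


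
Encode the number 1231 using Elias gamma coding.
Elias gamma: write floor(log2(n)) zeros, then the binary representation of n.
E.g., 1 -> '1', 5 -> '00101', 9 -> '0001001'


num_bits = floor(log2(1231)) + 1 = 11
leading_zeros = num_bits - 1 = 10
binary(1231) = 10011001111

Elias gamma(1231) = '0000000000' + '10011001111' = 000000000010011001111 (21 bits)


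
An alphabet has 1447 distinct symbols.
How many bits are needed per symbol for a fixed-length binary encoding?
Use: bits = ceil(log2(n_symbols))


log2(1447) = 10.4988
Bracket: 2^10 = 1024 < 1447 <= 2^11 = 2048
So ceil(log2(1447)) = 11

bits = ceil(log2(1447)) = ceil(10.4988) = 11 bits


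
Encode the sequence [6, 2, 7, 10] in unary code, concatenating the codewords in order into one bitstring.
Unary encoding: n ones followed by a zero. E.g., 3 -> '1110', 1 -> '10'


Encode each number as n ones followed by a terminating 0:
  6 -> 1111110 (7 bits)
  2 -> 110 (3 bits)
  7 -> 11111110 (8 bits)
  10 -> 11111111110 (11 bits)
Total length = 7 + 3 + 8 + 11 = 29 bits.

Unary([6, 2, 7, 10]) = 11111101101111111011111111110 (29 bits)


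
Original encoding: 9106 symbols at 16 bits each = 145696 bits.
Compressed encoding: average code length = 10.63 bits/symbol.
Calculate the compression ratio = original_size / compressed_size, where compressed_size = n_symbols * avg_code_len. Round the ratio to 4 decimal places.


original_size = n_symbols * orig_bits = 9106 * 16 = 145696 bits
compressed_size = n_symbols * avg_code_len = 9106 * 10.63 = 96796.78 bits
ratio = original_size / compressed_size = 145696 / 96796.78 = 1.5052

Compression ratio = 1.5052


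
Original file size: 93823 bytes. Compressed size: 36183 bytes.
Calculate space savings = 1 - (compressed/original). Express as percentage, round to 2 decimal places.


ratio = compressed/original = 36183/93823 = 0.385652
savings = 1 - ratio = 1 - 0.385652 = 0.614348
as a percentage: 0.614348 * 100 = 61.43%

Space savings = 1 - 36183/93823 = 61.43%


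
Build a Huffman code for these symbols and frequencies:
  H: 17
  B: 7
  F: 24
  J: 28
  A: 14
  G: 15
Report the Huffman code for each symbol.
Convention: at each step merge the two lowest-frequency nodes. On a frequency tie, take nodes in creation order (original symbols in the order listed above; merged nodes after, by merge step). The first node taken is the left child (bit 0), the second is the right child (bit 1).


Huffman tree construction:
Step 1: Merge B(7) + A(14) = 21
Step 2: Merge G(15) + H(17) = 32
Step 3: Merge (B+A)(21) + F(24) = 45
Step 4: Merge J(28) + (G+H)(32) = 60
Step 5: Merge ((B+A)+F)(45) + (J+(G+H))(60) = 105
Read each symbol's code off the tree from the root (left child = 0, right child = 1).

Codes:
  H: 111 (length 3)
  B: 000 (length 3)
  F: 01 (length 2)
  J: 10 (length 2)
  A: 001 (length 3)
  G: 110 (length 3)
Average code length: 263/105 = 2.5048 bits/symbol


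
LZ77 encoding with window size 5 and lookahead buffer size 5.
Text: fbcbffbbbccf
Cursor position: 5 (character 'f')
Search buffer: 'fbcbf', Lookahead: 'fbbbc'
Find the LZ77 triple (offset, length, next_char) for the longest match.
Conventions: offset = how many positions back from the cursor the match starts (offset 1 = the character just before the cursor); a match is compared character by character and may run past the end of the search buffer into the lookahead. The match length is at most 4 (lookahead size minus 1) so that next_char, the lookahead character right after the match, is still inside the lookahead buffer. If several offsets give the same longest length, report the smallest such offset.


Try each offset into the search buffer:
  offset=1 (pos 4, char 'f'): match length 1
  offset=2 (pos 3, char 'b'): match length 0
  offset=3 (pos 2, char 'c'): match length 0
  offset=4 (pos 1, char 'b'): match length 0
  offset=5 (pos 0, char 'f'): match length 2
Longest match has length 2 at offset 5.
next_char = character at position 5 + 2 = 7 -> 'b'

Best match: offset=5, length=2 (matching 'fb' starting at position 0)
LZ77 triple: (5, 2, 'b')


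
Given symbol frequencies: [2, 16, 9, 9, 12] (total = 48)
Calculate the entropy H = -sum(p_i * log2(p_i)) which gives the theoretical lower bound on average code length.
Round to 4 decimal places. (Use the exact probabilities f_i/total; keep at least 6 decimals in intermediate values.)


Per-symbol terms -p_i * log2(p_i) with p_i = f_i/48:
  p = 2/48 = 0.041667: log2(p) = -4.584963, -p*log2(p) = 0.191040
  p = 16/48 = 0.333333: log2(p) = -1.584963, -p*log2(p) = 0.528321
  p = 9/48 = 0.187500: log2(p) = -2.415037, -p*log2(p) = 0.452820
  p = 9/48 = 0.187500: log2(p) = -2.415037, -p*log2(p) = 0.452820
  p = 12/48 = 0.250000: log2(p) = -2.000000, -p*log2(p) = 0.500000
H = 0.191040 + 0.528321 + 0.452820 + 0.452820 + 0.500000 = 2.125001

H = 2.125 bits/symbol


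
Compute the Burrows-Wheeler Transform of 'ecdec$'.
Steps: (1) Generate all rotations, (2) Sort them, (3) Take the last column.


Rotations (sorted):
  0: $ecdec -> last char: c
  1: c$ecde -> last char: e
  2: cdec$e -> last char: e
  3: dec$ec -> last char: c
  4: ec$ecd -> last char: d
  5: ecdec$ -> last char: $


BWT = ceecd$


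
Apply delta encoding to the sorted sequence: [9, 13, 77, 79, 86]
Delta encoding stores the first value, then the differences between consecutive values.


First value: 9
Deltas:
  13 - 9 = 4
  77 - 13 = 64
  79 - 77 = 2
  86 - 79 = 7


Delta encoded: [9, 4, 64, 2, 7]


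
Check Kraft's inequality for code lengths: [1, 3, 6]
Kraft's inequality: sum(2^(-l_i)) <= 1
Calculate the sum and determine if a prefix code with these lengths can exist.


Sum = 2^(-1) + 2^(-3) + 2^(-6)
    = 0.5 + 0.125 + 0.015625
    = 41/64 = 0.640625
Since 0.640625 <= 1, Kraft's inequality IS satisfied.
A prefix code with these lengths CAN exist.

Kraft sum = 0.640625. Satisfied.


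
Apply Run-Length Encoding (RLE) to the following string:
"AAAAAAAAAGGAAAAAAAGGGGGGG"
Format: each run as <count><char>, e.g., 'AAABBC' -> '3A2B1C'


Scanning runs left to right:
  i=0: run of 'A' x 9 -> '9A'
  i=9: run of 'G' x 2 -> '2G'
  i=11: run of 'A' x 7 -> '7A'
  i=18: run of 'G' x 7 -> '7G'

RLE = 9A2G7A7G


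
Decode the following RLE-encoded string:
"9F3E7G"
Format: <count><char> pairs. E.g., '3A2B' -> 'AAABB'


Expanding each <count><char> pair:
  9F -> 'FFFFFFFFF'
  3E -> 'EEE'
  7G -> 'GGGGGGG'

Decoded = FFFFFFFFFEEEGGGGGGG


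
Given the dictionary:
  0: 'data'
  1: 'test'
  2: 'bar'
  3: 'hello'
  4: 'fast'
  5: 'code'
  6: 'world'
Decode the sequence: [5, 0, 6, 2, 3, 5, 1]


Look up each index in the dictionary:
  5 -> 'code'
  0 -> 'data'
  6 -> 'world'
  2 -> 'bar'
  3 -> 'hello'
  5 -> 'code'
  1 -> 'test'

Decoded: "code data world bar hello code test"


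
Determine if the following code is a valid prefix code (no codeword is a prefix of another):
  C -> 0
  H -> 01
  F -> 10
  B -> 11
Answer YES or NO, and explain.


Checking each pair (does one codeword prefix another?):
  C='0' vs H='01': prefix -- VIOLATION

NO -- this is NOT a valid prefix code. C (0) is a prefix of H (01).


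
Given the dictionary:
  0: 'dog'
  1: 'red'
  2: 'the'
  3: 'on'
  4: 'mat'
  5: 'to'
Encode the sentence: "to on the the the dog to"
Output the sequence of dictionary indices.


Look up each word in the dictionary:
  'to' -> 5
  'on' -> 3
  'the' -> 2
  'the' -> 2
  'the' -> 2
  'dog' -> 0
  'to' -> 5

Encoded: [5, 3, 2, 2, 2, 0, 5]


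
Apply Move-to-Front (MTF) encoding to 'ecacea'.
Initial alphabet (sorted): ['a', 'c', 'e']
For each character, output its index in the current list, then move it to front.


MTF encoding:
'e': index 2 in ['a', 'c', 'e'] -> ['e', 'a', 'c']
'c': index 2 in ['e', 'a', 'c'] -> ['c', 'e', 'a']
'a': index 2 in ['c', 'e', 'a'] -> ['a', 'c', 'e']
'c': index 1 in ['a', 'c', 'e'] -> ['c', 'a', 'e']
'e': index 2 in ['c', 'a', 'e'] -> ['e', 'c', 'a']
'a': index 2 in ['e', 'c', 'a'] -> ['a', 'e', 'c']


Output: [2, 2, 2, 1, 2, 2]


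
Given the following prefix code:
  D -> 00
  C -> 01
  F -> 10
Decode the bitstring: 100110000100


Decoding step by step:
Bits 10 -> F
Bits 01 -> C
Bits 10 -> F
Bits 00 -> D
Bits 01 -> C
Bits 00 -> D


Decoded message: FCFDCD


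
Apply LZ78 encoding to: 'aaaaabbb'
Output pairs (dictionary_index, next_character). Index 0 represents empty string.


LZ78 encoding steps:
Dictionary: {0: ''}
Step 1: w='' (idx 0), next='a' -> output (0, 'a'), add 'a' as idx 1
Step 2: w='a' (idx 1), next='a' -> output (1, 'a'), add 'aa' as idx 2
Step 3: w='aa' (idx 2), next='b' -> output (2, 'b'), add 'aab' as idx 3
Step 4: w='' (idx 0), next='b' -> output (0, 'b'), add 'b' as idx 4
Step 5: w='b' (idx 4), end of input -> output (4, '')


Encoded: [(0, 'a'), (1, 'a'), (2, 'b'), (0, 'b'), (4, '')]


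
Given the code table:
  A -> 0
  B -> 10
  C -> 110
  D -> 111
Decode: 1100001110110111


Decoding:
110 -> C
0 -> A
0 -> A
0 -> A
111 -> D
0 -> A
110 -> C
111 -> D


Result: CAAADACD
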